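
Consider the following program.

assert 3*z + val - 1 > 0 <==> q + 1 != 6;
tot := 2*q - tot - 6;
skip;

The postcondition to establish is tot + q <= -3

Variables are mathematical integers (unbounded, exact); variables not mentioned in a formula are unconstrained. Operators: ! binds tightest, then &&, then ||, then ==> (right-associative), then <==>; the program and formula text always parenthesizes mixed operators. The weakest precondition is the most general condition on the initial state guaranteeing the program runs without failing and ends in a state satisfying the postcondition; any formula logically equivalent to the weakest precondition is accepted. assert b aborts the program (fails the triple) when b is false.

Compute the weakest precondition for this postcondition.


Working backward. After the program, the postcondition tot + q <= -3 must hold; in canonical form it is q + tot <= -3.
Before skip: q + tot <= -3
Before tot := 2*q - tot - 6: 3*q <= tot + 3
Before assert 3*z + val - 1 > 0 <==> q + 1 != 6: (val + 3*z > 1 <==> q != 5) && 3*q <= tot + 3
Answer: WP = (val + 3*z > 1 <==> q != 5) && 3*q <= tot + 3


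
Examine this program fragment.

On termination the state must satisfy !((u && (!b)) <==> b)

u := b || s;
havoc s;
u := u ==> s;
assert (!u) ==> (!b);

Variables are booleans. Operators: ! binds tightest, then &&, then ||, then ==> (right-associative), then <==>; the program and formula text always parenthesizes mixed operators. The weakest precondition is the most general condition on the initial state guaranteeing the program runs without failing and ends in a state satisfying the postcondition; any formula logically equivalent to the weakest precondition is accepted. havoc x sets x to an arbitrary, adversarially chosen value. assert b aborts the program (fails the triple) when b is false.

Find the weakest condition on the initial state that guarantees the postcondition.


Working backward. After the program, !((u && (!b)) <==> b) must hold.
Before assert (!u) ==> (!b): ((!u) ==> (!b)) && (!((u && (!b)) <==> b))
Before u := u ==> s: ((!(u ==> s)) ==> (!b)) && (!(((u ==> s) && (!b)) <==> b))
Before havoc s: (!((!b) <==> b)) && (u ==> (!b)) && (!(((!u) && (!b)) <==> b))
Before u := b || s: (!((!b) <==> b)) && ((b || s) ==> (!b)) && (!(((!(b || s)) && (!b)) <==> b))
Answer: WP = (!((!b) <==> b)) && ((b || s) ==> (!b)) && (!(((!(b || s)) && (!b)) <==> b))


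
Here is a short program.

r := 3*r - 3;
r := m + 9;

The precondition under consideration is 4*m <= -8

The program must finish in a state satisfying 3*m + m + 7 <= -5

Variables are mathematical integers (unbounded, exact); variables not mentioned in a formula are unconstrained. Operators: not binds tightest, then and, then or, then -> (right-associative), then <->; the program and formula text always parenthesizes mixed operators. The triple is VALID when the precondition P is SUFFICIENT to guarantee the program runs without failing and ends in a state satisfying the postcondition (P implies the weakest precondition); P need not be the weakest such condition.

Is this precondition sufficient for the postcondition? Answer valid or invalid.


Working backward. After the program, the postcondition 3*m + m + 7 <= -5 must hold; in canonical form it is 4*m <= -12.
Before r := m + 9: 4*m <= -12
Before r := 3*r - 3: 4*m <= -12
The weakest precondition is 4*m <= -12.
Check whether 4*m <= -8 implies it.
Countermodel: at the initial state m = -2, the precondition holds but the weakest precondition fails.
Answer: invalid


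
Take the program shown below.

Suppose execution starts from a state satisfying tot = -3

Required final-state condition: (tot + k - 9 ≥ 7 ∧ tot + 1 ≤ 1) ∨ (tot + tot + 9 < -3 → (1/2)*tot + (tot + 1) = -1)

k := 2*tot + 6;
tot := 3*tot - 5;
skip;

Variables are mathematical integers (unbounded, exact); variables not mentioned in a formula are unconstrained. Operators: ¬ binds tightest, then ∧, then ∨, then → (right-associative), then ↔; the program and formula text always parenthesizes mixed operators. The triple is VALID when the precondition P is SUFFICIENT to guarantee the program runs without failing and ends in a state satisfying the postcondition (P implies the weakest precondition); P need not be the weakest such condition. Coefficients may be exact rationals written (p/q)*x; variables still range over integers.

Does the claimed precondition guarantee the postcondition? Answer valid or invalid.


Working backward. After the program, the postcondition (tot + k - 9 ≥ 7 ∧ tot + 1 ≤ 1) ∨ (tot + tot + 9 < -3 → (1/2)*tot + (tot + 1) = -1) must hold; in canonical form it is (k + tot ≥ 16 ∧ tot ≤ 0) ∨ (2*tot < -12 → (3/2)*tot = -2).
Before skip: (k + tot ≥ 16 ∧ tot ≤ 0) ∨ (2*tot < -12 → (3/2)*tot = -2)
Before tot := 3*tot - 5: (k + 3*tot ≥ 21 ∧ 3*tot ≤ 5) ∨ (6*tot < -2 → (9/2)*tot = 11/2)
Before k := 2*tot + 6: (5*tot ≥ 15 ∧ 3*tot ≤ 5) ∨ (6*tot < -2 → (9/2)*tot = 11/2)
The weakest precondition is (5*tot ≥ 15 ∧ 3*tot ≤ 5) ∨ (6*tot < -2 → (9/2)*tot = 11/2).
Check whether tot = -3 implies it.
Countermodel: at the initial state tot = -3, the precondition holds but the weakest precondition fails.
Answer: invalid


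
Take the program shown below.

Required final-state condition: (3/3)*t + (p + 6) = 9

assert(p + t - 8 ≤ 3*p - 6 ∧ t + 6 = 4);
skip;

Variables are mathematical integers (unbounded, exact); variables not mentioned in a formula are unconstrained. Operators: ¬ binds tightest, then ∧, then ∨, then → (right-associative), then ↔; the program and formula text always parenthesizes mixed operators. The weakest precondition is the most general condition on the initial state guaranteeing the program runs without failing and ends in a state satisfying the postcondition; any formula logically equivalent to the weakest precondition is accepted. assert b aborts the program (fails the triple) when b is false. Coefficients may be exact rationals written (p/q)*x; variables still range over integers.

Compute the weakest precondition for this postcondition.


Working backward. After the program, the postcondition (3/3)*t + (p + 6) = 9 must hold; in canonical form it is p + t = 3.
Before skip: p + t = 3
Before assert p + t - 8 ≤ 3*p - 6 ∧ t + 6 = 4: t ≤ 2*p + 2 ∧ t = -2 ∧ p + t = 3
Answer: WP = t ≤ 2*p + 2 ∧ t = -2 ∧ p + t = 3


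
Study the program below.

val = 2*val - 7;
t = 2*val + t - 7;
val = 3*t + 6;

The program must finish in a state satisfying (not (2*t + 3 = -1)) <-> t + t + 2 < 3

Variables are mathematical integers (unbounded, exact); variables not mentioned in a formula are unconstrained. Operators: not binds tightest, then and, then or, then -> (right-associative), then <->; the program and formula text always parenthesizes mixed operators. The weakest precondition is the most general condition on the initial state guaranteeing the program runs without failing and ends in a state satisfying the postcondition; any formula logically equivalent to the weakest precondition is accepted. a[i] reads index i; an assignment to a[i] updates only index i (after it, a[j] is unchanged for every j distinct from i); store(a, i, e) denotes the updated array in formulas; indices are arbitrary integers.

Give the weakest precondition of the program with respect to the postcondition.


Working backward. After the program, the postcondition (not (2*t + 3 = -1)) <-> t + t + 2 < 3 must hold; in canonical form it is (not (2*t = -4)) <-> 2*t < 1.
Before val := 3*t + 6: (not (2*t = -4)) <-> 2*t < 1
Before t := 2*val + t - 7: (not (2*t + 4*val = 10)) <-> 2*t + 4*val < 15
Before val := 2*val - 7: (not (2*t + 8*val = 38)) <-> 2*t + 8*val < 43
Answer: WP = (not (2*t + 8*val = 38)) <-> 2*t + 8*val < 43


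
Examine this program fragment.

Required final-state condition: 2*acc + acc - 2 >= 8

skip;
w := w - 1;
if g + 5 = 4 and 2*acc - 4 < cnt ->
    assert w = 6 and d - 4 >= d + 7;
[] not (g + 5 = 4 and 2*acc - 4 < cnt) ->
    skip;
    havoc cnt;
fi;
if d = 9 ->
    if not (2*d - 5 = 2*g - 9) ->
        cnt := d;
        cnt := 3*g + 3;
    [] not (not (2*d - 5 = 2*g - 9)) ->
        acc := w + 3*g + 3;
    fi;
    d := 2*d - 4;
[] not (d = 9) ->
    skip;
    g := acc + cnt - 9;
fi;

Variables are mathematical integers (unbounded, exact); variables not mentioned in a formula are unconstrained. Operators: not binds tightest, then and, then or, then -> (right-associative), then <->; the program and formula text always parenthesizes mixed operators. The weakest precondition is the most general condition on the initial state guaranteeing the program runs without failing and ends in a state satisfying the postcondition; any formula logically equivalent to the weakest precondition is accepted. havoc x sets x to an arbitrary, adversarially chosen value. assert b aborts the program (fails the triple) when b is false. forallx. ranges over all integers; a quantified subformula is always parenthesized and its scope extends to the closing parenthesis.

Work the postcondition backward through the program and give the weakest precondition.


Working backward. After the program, the postcondition 2*acc + acc - 2 >= 8 must hold; in canonical form it is 3*acc >= 10.
Then branch requires ((not (2*d = 2*g - 4)) -> 3*acc >= 10) and (2*d = 2*g - 4 -> 9*g + 3*w >= 1); else branch requires 3*acc >= 10.
Before the if: (d = 9 -> (((not (2*d = 2*g - 4)) -> 3*acc >= 10) and (2*d = 2*g - 4 -> 9*g + 3*w >= 1))) and ((not (d = 9)) -> 3*acc >= 10)
Then branch requires false; else branch requires (d = 9 -> (((not (2*d = 2*g - 4)) -> 3*acc >= 10) and (2*d = 2*g - 4 -> 9*g + 3*w >= 1))) and ((not (d = 9)) -> 3*acc >= 10).
Before the if: (not (g = -1 and 2*acc < cnt + 4)) and ((not (g = -1 and 2*acc < cnt + 4)) -> ((d = 9 -> (((not (2*d = 2*g - 4)) -> 3*acc >= 10) and (2*d = 2*g - 4 -> 9*g + 3*w >= 1))) and ((not (d = 9)) -> 3*acc >= 10)))
Before w := w - 1: (not (g = -1 and 2*acc < cnt + 4)) and ((not (g = -1 and 2*acc < cnt + 4)) -> ((d = 9 -> (((not (2*d = 2*g - 4)) -> 3*acc >= 10) and (2*d = 2*g - 4 -> 9*g + 3*w >= 4))) and ((not (d = 9)) -> 3*acc >= 10)))
Before skip: (not (g = -1 and 2*acc < cnt + 4)) and ((not (g = -1 and 2*acc < cnt + 4)) -> ((d = 9 -> (((not (2*d = 2*g - 4)) -> 3*acc >= 10) and (2*d = 2*g - 4 -> 9*g + 3*w >= 4))) and ((not (d = 9)) -> 3*acc >= 10)))
Answer: WP = (not (g = -1 and 2*acc < cnt + 4)) and ((not (g = -1 and 2*acc < cnt + 4)) -> ((d = 9 -> (((not (2*d = 2*g - 4)) -> 3*acc >= 10) and (2*d = 2*g - 4 -> 9*g + 3*w >= 4))) and ((not (d = 9)) -> 3*acc >= 10)))


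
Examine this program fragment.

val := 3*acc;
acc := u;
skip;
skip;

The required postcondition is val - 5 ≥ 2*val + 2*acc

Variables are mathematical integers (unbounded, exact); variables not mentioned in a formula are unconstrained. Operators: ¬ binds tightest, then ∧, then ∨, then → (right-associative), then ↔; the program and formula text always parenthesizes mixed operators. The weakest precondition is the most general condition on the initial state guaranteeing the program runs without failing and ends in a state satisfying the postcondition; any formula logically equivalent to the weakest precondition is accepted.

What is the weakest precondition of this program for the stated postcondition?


Working backward. After the program, the postcondition val - 5 ≥ 2*val + 2*acc must hold; in canonical form it is 2*acc + val ≤ -5.
Before skip: 2*acc + val ≤ -5
Before skip: 2*acc + val ≤ -5
Before acc := u: 2*u + val ≤ -5
Before val := 3*acc: 3*acc + 2*u ≤ -5
Answer: WP = 3*acc + 2*u ≤ -5


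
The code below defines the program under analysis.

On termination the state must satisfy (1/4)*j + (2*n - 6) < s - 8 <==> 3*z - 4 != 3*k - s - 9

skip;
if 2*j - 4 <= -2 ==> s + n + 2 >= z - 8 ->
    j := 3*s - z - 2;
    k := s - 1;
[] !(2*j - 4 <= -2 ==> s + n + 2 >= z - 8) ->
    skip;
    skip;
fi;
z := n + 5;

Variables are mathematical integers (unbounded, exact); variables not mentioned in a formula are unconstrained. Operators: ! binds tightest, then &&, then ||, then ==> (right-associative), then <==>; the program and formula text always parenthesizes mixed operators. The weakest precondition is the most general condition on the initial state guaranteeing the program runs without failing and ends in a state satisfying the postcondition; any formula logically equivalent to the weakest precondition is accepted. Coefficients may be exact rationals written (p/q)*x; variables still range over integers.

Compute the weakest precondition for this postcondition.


Working backward. After the program, the postcondition (1/4)*j + (2*n - 6) < s - 8 <==> 3*z - 4 != 3*k - s - 9 must hold; in canonical form it is (1/4)*j + 2*n < s - 2 <==> s + 3*z != 3*k - 5.
Before z := n + 5: (1/4)*j + 2*n < s - 2 <==> 3*n + s != 3*k - 20
Then branch requires 2*n < (1/4)*s + (1/4)*z - 3/2 <==> 3*n != 2*s - 23; else branch requires (1/4)*j + 2*n < s - 2 <==> 3*n + s != 3*k - 20.
Before the if: ((2*j <= 2 ==> n + s >= z - 10) ==> (2*n < (1/4)*s + (1/4)*z - 3/2 <==> 3*n != 2*s - 23)) && ((!(2*j <= 2 ==> n + s >= z - 10)) ==> ((1/4)*j + 2*n < s - 2 <==> 3*n + s != 3*k - 20))
Before skip: ((2*j <= 2 ==> n + s >= z - 10) ==> (2*n < (1/4)*s + (1/4)*z - 3/2 <==> 3*n != 2*s - 23)) && ((!(2*j <= 2 ==> n + s >= z - 10)) ==> ((1/4)*j + 2*n < s - 2 <==> 3*n + s != 3*k - 20))
Answer: WP = ((2*j <= 2 ==> n + s >= z - 10) ==> (2*n < (1/4)*s + (1/4)*z - 3/2 <==> 3*n != 2*s - 23)) && ((!(2*j <= 2 ==> n + s >= z - 10)) ==> ((1/4)*j + 2*n < s - 2 <==> 3*n + s != 3*k - 20))


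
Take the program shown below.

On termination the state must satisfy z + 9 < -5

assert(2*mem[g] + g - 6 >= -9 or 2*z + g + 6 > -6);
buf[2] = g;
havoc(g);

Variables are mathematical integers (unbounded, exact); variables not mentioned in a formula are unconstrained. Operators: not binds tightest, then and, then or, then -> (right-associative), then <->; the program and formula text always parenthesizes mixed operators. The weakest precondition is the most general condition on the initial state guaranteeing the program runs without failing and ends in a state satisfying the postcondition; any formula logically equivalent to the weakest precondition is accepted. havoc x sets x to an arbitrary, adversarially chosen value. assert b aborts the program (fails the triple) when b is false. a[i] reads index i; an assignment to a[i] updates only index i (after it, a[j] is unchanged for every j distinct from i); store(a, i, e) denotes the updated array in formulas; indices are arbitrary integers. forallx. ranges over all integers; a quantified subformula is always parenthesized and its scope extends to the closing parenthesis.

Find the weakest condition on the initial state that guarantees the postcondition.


Working backward. After the program, the postcondition z + 9 < -5 must hold; in canonical form it is z < -14.
Before havoc g: z < -14
Before buf[2] := g: z < -14
Before assert 2*mem[g] + g - 6 >= -9 or 2*z + g + 6 > -6: (2*mem[g] + g >= -3 or g + 2*z > -12) and z < -14
Answer: WP = (2*mem[g] + g >= -3 or g + 2*z > -12) and z < -14


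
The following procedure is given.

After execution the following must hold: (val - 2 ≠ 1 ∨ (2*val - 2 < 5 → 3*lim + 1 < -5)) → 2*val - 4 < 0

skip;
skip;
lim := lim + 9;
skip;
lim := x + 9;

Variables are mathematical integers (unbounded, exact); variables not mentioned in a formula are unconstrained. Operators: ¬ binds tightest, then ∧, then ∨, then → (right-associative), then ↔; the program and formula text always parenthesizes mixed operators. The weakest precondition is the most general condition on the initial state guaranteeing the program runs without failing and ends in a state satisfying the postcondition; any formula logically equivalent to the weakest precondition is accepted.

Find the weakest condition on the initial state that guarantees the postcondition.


Working backward. After the program, the postcondition (val - 2 ≠ 1 ∨ (2*val - 2 < 5 → 3*lim + 1 < -5)) → 2*val - 4 < 0 must hold; in canonical form it is (val ≠ 3 ∨ (2*val < 7 → 3*lim < -6)) → 2*val < 4.
Before lim := x + 9: (val ≠ 3 ∨ (2*val < 7 → 3*x < -33)) → 2*val < 4
Before skip: (val ≠ 3 ∨ (2*val < 7 → 3*x < -33)) → 2*val < 4
Before lim := lim + 9: (val ≠ 3 ∨ (2*val < 7 → 3*x < -33)) → 2*val < 4
Before skip: (val ≠ 3 ∨ (2*val < 7 → 3*x < -33)) → 2*val < 4
Before skip: (val ≠ 3 ∨ (2*val < 7 → 3*x < -33)) → 2*val < 4
Answer: WP = (val ≠ 3 ∨ (2*val < 7 → 3*x < -33)) → 2*val < 4


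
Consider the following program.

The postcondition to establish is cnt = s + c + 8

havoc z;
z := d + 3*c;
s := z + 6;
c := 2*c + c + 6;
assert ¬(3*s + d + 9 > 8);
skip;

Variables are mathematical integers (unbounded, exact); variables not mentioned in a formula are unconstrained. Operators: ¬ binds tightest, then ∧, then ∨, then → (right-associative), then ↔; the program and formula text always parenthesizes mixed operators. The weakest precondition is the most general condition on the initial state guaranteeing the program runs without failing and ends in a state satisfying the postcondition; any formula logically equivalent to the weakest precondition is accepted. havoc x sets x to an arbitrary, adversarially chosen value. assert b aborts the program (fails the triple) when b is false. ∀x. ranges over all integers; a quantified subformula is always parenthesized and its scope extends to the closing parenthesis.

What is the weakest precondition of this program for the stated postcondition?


Working backward. After the program, the postcondition cnt = s + c + 8 must hold; in canonical form it is cnt = c + s + 8.
Before skip: cnt = c + s + 8
Before assert ¬(3*s + d + 9 > 8): (¬(d + 3*s > -1)) ∧ cnt = c + s + 8
Before c := 2*c + c + 6: (¬(d + 3*s > -1)) ∧ cnt = 3*c + s + 14
Before s := z + 6: (¬(d + 3*z > -19)) ∧ cnt = 3*c + z + 20
Before z := d + 3*c: (¬(9*c + 4*d > -19)) ∧ cnt = 6*c + d + 20
Before havoc z: (¬(9*c + 4*d > -19)) ∧ cnt = 6*c + d + 20
Answer: WP = (¬(9*c + 4*d > -19)) ∧ cnt = 6*c + d + 20


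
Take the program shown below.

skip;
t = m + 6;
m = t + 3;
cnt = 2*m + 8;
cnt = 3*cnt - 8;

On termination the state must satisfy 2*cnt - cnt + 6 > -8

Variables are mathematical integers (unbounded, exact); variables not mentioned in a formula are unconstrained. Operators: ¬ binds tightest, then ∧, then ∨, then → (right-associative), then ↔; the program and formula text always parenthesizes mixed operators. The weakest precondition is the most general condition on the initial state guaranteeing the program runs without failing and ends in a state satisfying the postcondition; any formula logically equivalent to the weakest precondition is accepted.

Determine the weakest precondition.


Working backward. After the program, the postcondition 2*cnt - cnt + 6 > -8 must hold; in canonical form it is cnt > -14.
Before cnt := 3*cnt - 8: 3*cnt > -6
Before cnt := 2*m + 8: 6*m > -30
Before m := t + 3: 6*t > -48
Before t := m + 6: 6*m > -84
Before skip: 6*m > -84
Answer: WP = 6*m > -84


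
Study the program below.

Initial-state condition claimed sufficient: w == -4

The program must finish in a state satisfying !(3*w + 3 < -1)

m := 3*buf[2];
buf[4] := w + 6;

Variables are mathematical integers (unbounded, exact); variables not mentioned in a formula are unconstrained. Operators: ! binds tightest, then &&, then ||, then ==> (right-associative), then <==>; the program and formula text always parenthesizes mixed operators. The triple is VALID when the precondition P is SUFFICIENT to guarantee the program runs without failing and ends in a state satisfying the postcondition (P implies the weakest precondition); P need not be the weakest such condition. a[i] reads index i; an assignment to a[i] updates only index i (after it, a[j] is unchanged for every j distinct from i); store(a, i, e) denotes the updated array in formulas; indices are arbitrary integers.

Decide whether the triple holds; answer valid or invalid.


Working backward. After the program, the postcondition !(3*w + 3 < -1) must hold; in canonical form it is !(3*w < -4).
Before buf[4] := w + 6: !(3*w < -4)
Before m := 3*buf[2]: !(3*w < -4)
The weakest precondition is !(3*w < -4).
Check whether w == -4 implies it.
Countermodel: at the initial state w = -4, the precondition holds but the weakest precondition fails.
Answer: invalid


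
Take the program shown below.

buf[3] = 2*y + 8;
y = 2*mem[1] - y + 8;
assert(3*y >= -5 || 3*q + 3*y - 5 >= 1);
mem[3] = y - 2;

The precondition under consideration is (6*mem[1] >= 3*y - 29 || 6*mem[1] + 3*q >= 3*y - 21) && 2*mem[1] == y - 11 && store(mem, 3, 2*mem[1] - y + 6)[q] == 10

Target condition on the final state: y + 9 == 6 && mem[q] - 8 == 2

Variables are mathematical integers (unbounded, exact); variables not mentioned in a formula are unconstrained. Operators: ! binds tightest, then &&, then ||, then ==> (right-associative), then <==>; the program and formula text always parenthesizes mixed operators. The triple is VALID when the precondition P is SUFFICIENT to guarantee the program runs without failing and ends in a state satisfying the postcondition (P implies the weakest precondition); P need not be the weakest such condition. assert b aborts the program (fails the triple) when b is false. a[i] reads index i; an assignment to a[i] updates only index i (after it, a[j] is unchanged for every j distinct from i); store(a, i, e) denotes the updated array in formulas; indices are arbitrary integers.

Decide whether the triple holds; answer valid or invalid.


Working backward. After the program, the postcondition y + 9 == 6 && mem[q] - 8 == 2 must hold; in canonical form it is y == -3 && mem[q] == 10.
Before mem[3] := y - 2: y == -3 && store(mem, 3, y - 2)[q] == 10
Before assert 3*y >= -5 || 3*q + 3*y - 5 >= 1: (3*y >= -5 || 3*q + 3*y >= 6) && y == -3 && store(mem, 3, y - 2)[q] == 10
Before y := 2*mem[1] - y + 8: (6*mem[1] >= 3*y - 29 || 6*mem[1] + 3*q >= 3*y - 18) && 2*mem[1] == y - 11 && store(mem, 3, 2*mem[1] - y + 6)[q] == 10
Before buf[3] := 2*y + 8: (6*mem[1] >= 3*y - 29 || 6*mem[1] + 3*q >= 3*y - 18) && 2*mem[1] == y - 11 && store(mem, 3, 2*mem[1] - y + 6)[q] == 10
The weakest precondition is (6*mem[1] >= 3*y - 29 || 6*mem[1] + 3*q >= 3*y - 18) && 2*mem[1] == y - 11 && store(mem, 3, 2*mem[1] - y + 6)[q] == 10.
Check whether (6*mem[1] >= 3*y - 29 || 6*mem[1] + 3*q >= 3*y - 21) && 2*mem[1] == y - 11 && store(mem, 3, 2*mem[1] - y + 6)[q] == 10 implies it.
Countermodel: at the initial state mem = {[1] = 10, [3] = 10, [4] = 10, elsewhere 10}, q = 4, y = 31, the precondition holds but the weakest precondition fails.
Answer: invalid


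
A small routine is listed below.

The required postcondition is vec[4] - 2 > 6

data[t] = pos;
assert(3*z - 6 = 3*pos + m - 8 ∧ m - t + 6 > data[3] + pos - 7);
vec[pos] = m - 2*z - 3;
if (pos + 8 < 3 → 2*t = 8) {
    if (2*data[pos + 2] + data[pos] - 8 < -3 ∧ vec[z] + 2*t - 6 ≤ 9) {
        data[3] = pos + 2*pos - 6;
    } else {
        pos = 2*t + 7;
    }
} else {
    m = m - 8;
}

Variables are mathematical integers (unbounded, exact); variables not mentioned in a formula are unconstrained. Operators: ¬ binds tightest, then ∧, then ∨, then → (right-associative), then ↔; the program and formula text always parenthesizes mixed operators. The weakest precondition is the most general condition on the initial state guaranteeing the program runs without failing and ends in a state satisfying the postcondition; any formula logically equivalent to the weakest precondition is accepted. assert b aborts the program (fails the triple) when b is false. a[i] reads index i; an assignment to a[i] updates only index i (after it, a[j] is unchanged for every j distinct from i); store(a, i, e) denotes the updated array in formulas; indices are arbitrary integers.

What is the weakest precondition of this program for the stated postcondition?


Working backward. After the program, the postcondition vec[4] - 2 > 6 must hold; in canonical form it is vec[4] > 8.
Then branch requires ((2*data[pos + 2] + data[pos] < 5 ∧ vec[z] + 2*t ≤ 15) → vec[4] > 8) ∧ ((¬(2*data[pos + 2] + data[pos] < 5 ∧ vec[z] + 2*t ≤ 15)) → vec[4] > 8); else branch requires vec[4] > 8.
Before the if: ((pos < -5 → 2*t = 8) → (((2*data[pos + 2] + data[pos] < 5 ∧ vec[z] + 2*t ≤ 15) → vec[4] > 8) ∧ ((¬(2*data[pos + 2] + data[pos] < 5 ∧ vec[z] + 2*t ≤ 15)) → vec[4] > 8))) ∧ ((¬(pos < -5 → 2*t = 8)) → vec[4] > 8)
Before vec[pos] := m - 2*z - 3: ((pos < -5 → 2*t = 8) → (((2*data[pos + 2] + data[pos] < 5 ∧ store(vec, pos, m - 2*z - 3)[z] + 2*t ≤ 15) → store(vec, pos, m - 2*z - 3)[4] > 8) ∧ ((¬(2*data[pos + 2] + data[pos] < 5 ∧ store(vec, pos, m - 2*z - 3)[z] + 2*t ≤ 15)) → store(vec, pos, m - 2*z - 3)[4] > 8))) ∧ ((¬(pos < -5 → 2*t = 8)) → store(vec, pos, m - 2*z - 3)[4] > 8)
Before assert 3*z - 6 = 3*pos + m - 8 ∧ m - t + 6 > data[3] + pos - 7: 3*z = m + 3*pos - 2 ∧ m > data[3] + pos + t - 13 ∧ ((pos < -5 → 2*t = 8) → (((2*data[pos + 2] + data[pos] < 5 ∧ store(vec, pos, m - 2*z - 3)[z] + 2*t ≤ 15) → store(vec, pos, m - 2*z - 3)[4] > 8) ∧ ((¬(2*data[pos + 2] + data[pos] < 5 ∧ store(vec, pos, m - 2*z - 3)[z] + 2*t ≤ 15)) → store(vec, pos, m - 2*z - 3)[4] > 8))) ∧ ((¬(pos < -5 → 2*t = 8)) → store(vec, pos, m - 2*z - 3)[4] > 8)
Before data[t] := pos: 3*z = m + 3*pos - 2 ∧ m > store(data, t, pos)[3] + pos + t - 13 ∧ ((pos < -5 → 2*t = 8) → (((2*store(data, t, pos)[pos + 2] + store(data, t, pos)[pos] < 5 ∧ store(vec, pos, m - 2*z - 3)[z] + 2*t ≤ 15) → store(vec, pos, m - 2*z - 3)[4] > 8) ∧ ((¬(2*store(data, t, pos)[pos + 2] + store(data, t, pos)[pos] < 5 ∧ store(vec, pos, m - 2*z - 3)[z] + 2*t ≤ 15)) → store(vec, pos, m - 2*z - 3)[4] > 8))) ∧ ((¬(pos < -5 → 2*t = 8)) → store(vec, pos, m - 2*z - 3)[4] > 8)
Answer: WP = 3*z = m + 3*pos - 2 ∧ m > store(data, t, pos)[3] + pos + t - 13 ∧ ((pos < -5 → 2*t = 8) → (((2*store(data, t, pos)[pos + 2] + store(data, t, pos)[pos] < 5 ∧ store(vec, pos, m - 2*z - 3)[z] + 2*t ≤ 15) → store(vec, pos, m - 2*z - 3)[4] > 8) ∧ ((¬(2*store(data, t, pos)[pos + 2] + store(data, t, pos)[pos] < 5 ∧ store(vec, pos, m - 2*z - 3)[z] + 2*t ≤ 15)) → store(vec, pos, m - 2*z - 3)[4] > 8))) ∧ ((¬(pos < -5 → 2*t = 8)) → store(vec, pos, m - 2*z - 3)[4] > 8)


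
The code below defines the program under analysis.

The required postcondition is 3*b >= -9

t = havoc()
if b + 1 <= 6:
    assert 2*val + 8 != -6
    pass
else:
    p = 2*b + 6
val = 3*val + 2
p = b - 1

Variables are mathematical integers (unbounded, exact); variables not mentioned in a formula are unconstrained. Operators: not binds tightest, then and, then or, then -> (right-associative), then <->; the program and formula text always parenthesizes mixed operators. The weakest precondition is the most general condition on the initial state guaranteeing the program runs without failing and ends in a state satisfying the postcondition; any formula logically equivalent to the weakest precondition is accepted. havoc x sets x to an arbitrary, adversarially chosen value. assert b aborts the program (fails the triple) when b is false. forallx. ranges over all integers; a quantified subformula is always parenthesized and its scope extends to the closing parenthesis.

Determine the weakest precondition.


Working backward. After the program, 3*b >= -9 must hold.
Before p := b - 1: 3*b >= -9
Before val := 3*val + 2: 3*b >= -9
Then branch requires 2*val != -14 and 3*b >= -9; else branch requires 3*b >= -9.
Before the if: (b <= 5 -> (2*val != -14 and 3*b >= -9)) and ((not (b <= 5)) -> 3*b >= -9)
Before havoc t: (b <= 5 -> (2*val != -14 and 3*b >= -9)) and ((not (b <= 5)) -> 3*b >= -9)
Answer: WP = (b <= 5 -> (2*val != -14 and 3*b >= -9)) and ((not (b <= 5)) -> 3*b >= -9)


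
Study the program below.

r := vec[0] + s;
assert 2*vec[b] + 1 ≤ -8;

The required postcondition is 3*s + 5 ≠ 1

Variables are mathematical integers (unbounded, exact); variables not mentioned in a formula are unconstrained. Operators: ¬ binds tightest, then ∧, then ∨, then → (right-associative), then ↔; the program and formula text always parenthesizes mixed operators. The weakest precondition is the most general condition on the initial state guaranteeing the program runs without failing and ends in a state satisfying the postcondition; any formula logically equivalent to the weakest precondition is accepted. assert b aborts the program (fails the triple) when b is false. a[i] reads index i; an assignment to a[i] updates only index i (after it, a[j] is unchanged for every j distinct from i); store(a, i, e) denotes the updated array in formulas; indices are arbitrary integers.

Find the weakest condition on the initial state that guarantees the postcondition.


Working backward. After the program, the postcondition 3*s + 5 ≠ 1 must hold; in canonical form it is 3*s ≠ -4.
Before assert 2*vec[b] + 1 ≤ -8: 2*vec[b] ≤ -9 ∧ 3*s ≠ -4
Before r := vec[0] + s: 2*vec[b] ≤ -9 ∧ 3*s ≠ -4
Answer: WP = 2*vec[b] ≤ -9 ∧ 3*s ≠ -4


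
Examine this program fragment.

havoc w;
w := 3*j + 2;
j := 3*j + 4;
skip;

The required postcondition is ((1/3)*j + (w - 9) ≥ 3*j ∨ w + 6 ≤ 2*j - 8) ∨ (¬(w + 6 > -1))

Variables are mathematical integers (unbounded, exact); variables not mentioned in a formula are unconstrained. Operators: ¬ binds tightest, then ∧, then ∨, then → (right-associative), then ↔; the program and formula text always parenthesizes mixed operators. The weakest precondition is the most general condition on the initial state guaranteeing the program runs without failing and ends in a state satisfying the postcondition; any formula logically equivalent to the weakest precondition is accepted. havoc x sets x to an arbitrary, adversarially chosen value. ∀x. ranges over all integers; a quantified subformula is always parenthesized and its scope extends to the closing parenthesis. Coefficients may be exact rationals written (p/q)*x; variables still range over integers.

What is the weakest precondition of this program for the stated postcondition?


Working backward. After the program, the postcondition ((1/3)*j + (w - 9) ≥ 3*j ∨ w + 6 ≤ 2*j - 8) ∨ (¬(w + 6 > -1)) must hold; in canonical form it is w ≥ (8/3)*j + 9 ∨ w ≤ 2*j - 14 ∨ (¬(w > -7)).
Before skip: w ≥ (8/3)*j + 9 ∨ w ≤ 2*j - 14 ∨ (¬(w > -7))
Before j := 3*j + 4: w ≥ 8*j + 59/3 ∨ w ≤ 6*j - 6 ∨ (¬(w > -7))
Before w := 3*j + 2: 5*j ≤ -53/3 ∨ 3*j ≥ 8 ∨ (¬(3*j > -9))
Before havoc w: 5*j ≤ -53/3 ∨ 3*j ≥ 8 ∨ (¬(3*j > -9))
Answer: WP = 5*j ≤ -53/3 ∨ 3*j ≥ 8 ∨ (¬(3*j > -9))


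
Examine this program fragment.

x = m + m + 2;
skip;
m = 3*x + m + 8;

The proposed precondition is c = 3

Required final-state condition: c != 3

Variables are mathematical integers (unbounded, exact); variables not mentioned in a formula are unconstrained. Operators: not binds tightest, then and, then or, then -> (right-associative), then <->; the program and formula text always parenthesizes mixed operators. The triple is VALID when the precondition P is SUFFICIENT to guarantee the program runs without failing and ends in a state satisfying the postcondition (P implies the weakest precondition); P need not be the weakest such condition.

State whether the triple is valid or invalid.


Working backward. After the program, c != 3 must hold.
Before m := 3*x + m + 8: c != 3
Before skip: c != 3
Before x := m + m + 2: c != 3
The weakest precondition is c != 3.
Check whether c = 3 implies it.
Countermodel: at the initial state c = 3, the precondition holds but the weakest precondition fails.
Answer: invalid


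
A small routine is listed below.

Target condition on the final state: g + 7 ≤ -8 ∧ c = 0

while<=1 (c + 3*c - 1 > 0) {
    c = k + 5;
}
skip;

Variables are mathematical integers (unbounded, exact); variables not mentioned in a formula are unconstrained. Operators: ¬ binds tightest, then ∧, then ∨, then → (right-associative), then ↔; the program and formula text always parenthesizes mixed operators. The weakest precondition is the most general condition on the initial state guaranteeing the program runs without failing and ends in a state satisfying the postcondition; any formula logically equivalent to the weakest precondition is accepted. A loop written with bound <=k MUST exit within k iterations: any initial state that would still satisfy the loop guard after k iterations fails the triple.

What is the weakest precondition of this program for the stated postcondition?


Working backward. After the program, the postcondition g + 7 ≤ -8 ∧ c = 0 must hold; in canonical form it is g ≤ -15 ∧ c = 0.
Before skip: g ≤ -15 ∧ c = 0
Before the loop (bound <=1), unroll the exhaustion recursion (WP_0 = exit-now case; WP_j = one more guarded iteration, up to j = 1):
  WP_0: (¬(4*c > 1)) ∧ g ≤ -15 ∧ c = 0
  WP_1: (4*c > 1 → ((¬(4*k > -19)) ∧ g ≤ -15 ∧ k = -5)) ∧ ((¬(4*c > 1)) → (g ≤ -15 ∧ c = 0))
So before the loop: (4*c > 1 → ((¬(4*k > -19)) ∧ g ≤ -15 ∧ k = -5)) ∧ ((¬(4*c > 1)) → (g ≤ -15 ∧ c = 0))
Answer: WP = (4*c > 1 → ((¬(4*k > -19)) ∧ g ≤ -15 ∧ k = -5)) ∧ ((¬(4*c > 1)) → (g ≤ -15 ∧ c = 0))


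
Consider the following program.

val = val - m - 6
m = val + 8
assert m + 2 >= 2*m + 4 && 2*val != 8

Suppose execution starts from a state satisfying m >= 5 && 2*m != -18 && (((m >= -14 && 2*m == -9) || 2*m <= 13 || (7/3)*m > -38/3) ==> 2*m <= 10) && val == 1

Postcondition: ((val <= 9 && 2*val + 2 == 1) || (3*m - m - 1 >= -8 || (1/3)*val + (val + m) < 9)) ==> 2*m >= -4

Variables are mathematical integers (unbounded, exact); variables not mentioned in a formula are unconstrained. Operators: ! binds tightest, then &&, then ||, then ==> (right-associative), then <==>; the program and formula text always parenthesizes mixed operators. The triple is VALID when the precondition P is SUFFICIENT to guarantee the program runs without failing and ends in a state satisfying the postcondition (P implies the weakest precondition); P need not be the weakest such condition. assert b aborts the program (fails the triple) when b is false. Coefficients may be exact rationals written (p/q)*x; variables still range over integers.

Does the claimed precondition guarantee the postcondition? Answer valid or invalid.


Working backward. After the program, the postcondition ((val <= 9 && 2*val + 2 == 1) || (3*m - m - 1 >= -8 || (1/3)*val + (val + m) < 9)) ==> 2*m >= -4 must hold; in canonical form it is ((val <= 9 && 2*val == -1) || 2*m >= -7 || m + (4/3)*val < 9) ==> 2*m >= -4.
Before assert m + 2 >= 2*m + 4 && 2*val != 8: m <= -2 && 2*val != 8 && (((val <= 9 && 2*val == -1) || 2*m >= -7 || m + (4/3)*val < 9) ==> 2*m >= -4)
Before m := val + 8: val <= -10 && 2*val != 8 && (((val <= 9 && 2*val == -1) || 2*val >= -23 || (7/3)*val < 1) ==> 2*val >= -20)
Before val := val - m - 6: val <= m - 4 && 2*val != 2*m + 20 && (((val <= m + 15 && 2*val == 2*m + 11) || 2*val >= 2*m - 11 || (7/3)*val < (7/3)*m + 15) ==> 2*val >= 2*m - 8)
The weakest precondition is val <= m - 4 && 2*val != 2*m + 20 && (((val <= m + 15 && 2*val == 2*m + 11) || 2*val >= 2*m - 11 || (7/3)*val < (7/3)*m + 15) ==> 2*val >= 2*m - 8).
Check whether m >= 5 && 2*m != -18 && (((m >= -14 && 2*m == -9) || 2*m <= 13 || (7/3)*m > -38/3) ==> 2*m <= 10) && val == 1 implies it.
Every state satisfying the precondition satisfies the weakest precondition: the implication holds.
Answer: valid


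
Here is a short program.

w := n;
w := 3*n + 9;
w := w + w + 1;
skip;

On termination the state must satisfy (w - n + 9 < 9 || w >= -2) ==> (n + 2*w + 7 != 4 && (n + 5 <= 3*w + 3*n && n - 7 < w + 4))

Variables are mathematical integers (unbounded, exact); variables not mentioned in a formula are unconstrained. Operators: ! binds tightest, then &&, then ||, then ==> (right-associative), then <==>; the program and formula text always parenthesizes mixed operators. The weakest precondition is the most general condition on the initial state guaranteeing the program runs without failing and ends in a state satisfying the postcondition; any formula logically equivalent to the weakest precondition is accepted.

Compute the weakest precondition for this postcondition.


Working backward. After the program, the postcondition (w - n + 9 < 9 || w >= -2) ==> (n + 2*w + 7 != 4 && (n + 5 <= 3*w + 3*n && n - 7 < w + 4)) must hold; in canonical form it is (w < n || w >= -2) ==> (n + 2*w != -3 && 2*n + 3*w >= 5 && n < w + 11).
Before skip: (w < n || w >= -2) ==> (n + 2*w != -3 && 2*n + 3*w >= 5 && n < w + 11)
Before w := w + w + 1: (2*w < n - 1 || 2*w >= -3) ==> (n + 4*w != -5 && 2*n + 6*w >= 2 && n < 2*w + 12)
Before w := 3*n + 9: (5*n < -19 || 6*n >= -21) ==> (13*n != -41 && 20*n >= -52 && 5*n > -30)
Before w := n: (5*n < -19 || 6*n >= -21) ==> (13*n != -41 && 20*n >= -52 && 5*n > -30)
Answer: WP = (5*n < -19 || 6*n >= -21) ==> (13*n != -41 && 20*n >= -52 && 5*n > -30)


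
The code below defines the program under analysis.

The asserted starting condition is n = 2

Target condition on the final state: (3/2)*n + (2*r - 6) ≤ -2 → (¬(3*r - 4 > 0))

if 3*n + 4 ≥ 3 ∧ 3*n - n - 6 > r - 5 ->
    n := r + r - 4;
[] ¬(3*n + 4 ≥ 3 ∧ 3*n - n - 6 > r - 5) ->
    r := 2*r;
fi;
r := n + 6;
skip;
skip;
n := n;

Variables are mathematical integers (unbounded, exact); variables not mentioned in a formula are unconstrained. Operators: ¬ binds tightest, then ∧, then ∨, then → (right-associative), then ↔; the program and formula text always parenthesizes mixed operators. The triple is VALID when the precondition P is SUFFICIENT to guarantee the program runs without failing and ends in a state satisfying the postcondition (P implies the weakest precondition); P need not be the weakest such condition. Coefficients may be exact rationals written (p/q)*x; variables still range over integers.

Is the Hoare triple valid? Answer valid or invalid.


Working backward. After the program, the postcondition (3/2)*n + (2*r - 6) ≤ -2 → (¬(3*r - 4 > 0)) must hold; in canonical form it is (3/2)*n + 2*r ≤ 4 → (¬(3*r > 4)).
Before n := n: (3/2)*n + 2*r ≤ 4 → (¬(3*r > 4))
Before skip: (3/2)*n + 2*r ≤ 4 → (¬(3*r > 4))
Before skip: (3/2)*n + 2*r ≤ 4 → (¬(3*r > 4))
Before r := n + 6: (7/2)*n ≤ -8 → (¬(3*n > -14))
Then branch requires 7*r ≤ 6 → (¬(6*r > -2)); else branch requires (7/2)*n ≤ -8 → (¬(3*n > -14)).
Before the if: ((3*n ≥ -1 ∧ 2*n > r + 1) → (7*r ≤ 6 → (¬(6*r > -2)))) ∧ ((¬(3*n ≥ -1 ∧ 2*n > r + 1)) → ((7/2)*n ≤ -8 → (¬(3*n > -14))))
The weakest precondition is ((3*n ≥ -1 ∧ 2*n > r + 1) → (7*r ≤ 6 → (¬(6*r > -2)))) ∧ ((¬(3*n ≥ -1 ∧ 2*n > r + 1)) → ((7/2)*n ≤ -8 → (¬(3*n > -14)))).
Check whether n = 2 implies it.
Countermodel: at the initial state n = 2, r = 0, the precondition holds but the weakest precondition fails.
Answer: invalid


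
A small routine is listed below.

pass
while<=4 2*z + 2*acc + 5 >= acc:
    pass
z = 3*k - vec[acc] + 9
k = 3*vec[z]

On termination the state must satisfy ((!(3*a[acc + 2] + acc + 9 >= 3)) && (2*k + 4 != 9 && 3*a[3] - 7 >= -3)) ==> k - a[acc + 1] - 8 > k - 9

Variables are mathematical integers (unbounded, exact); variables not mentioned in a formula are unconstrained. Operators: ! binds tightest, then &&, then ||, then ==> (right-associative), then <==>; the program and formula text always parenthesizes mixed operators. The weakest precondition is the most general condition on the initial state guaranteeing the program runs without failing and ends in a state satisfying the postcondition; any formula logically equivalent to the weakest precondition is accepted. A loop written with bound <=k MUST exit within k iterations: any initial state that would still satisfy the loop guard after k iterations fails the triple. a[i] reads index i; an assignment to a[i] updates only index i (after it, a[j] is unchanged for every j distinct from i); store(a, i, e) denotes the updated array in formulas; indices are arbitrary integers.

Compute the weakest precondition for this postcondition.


Working backward. After the program, the postcondition ((!(3*a[acc + 2] + acc + 9 >= 3)) && (2*k + 4 != 9 && 3*a[3] - 7 >= -3)) ==> k - a[acc + 1] - 8 > k - 9 must hold; in canonical form it is ((!(3*a[acc + 2] + acc >= -6)) && 2*k != 5 && 3*a[3] >= 4) ==> a[acc + 1] < 1.
Before k := 3*vec[z]: ((!(3*a[acc + 2] + acc >= -6)) && 6*vec[z] != 5 && 3*a[3] >= 4) ==> a[acc + 1] < 1
Before z := 3*k - vec[acc] + 9: ((!(3*a[acc + 2] + acc >= -6)) && 6*vec[-vec[acc] + 3*k + 9] != 5 && 3*a[3] >= 4) ==> a[acc + 1] < 1
Before the loop (bound <=4), unroll the exhaustion recursion (WP_0 = exit-now case; WP_j = one more guarded iteration, up to j = 4):
  WP_0: (!(acc + 2*z >= -5)) && (((!(3*a[acc + 2] + acc >= -6)) && 6*vec[-vec[acc] + 3*k + 9] != 5 && 3*a[3] >= 4) ==> a[acc + 1] < 1)
  WP_1: (acc + 2*z >= -5 ==> ((!(acc + 2*z >= -5)) && (((!(3*a[acc + 2] + acc >= -6)) && 6*vec[-vec[acc] + 3*k + 9] != 5 && 3*a[3] >= 4) ==> a[acc + 1] < 1))) && ((!(acc + 2*z >= -5)) ==> (((!(3*a[acc + 2] + acc >= -6)) && 6*vec[-vec[acc] + 3*k + 9] != 5 && 3*a[3] >= 4) ==> a[acc + 1] < 1))
  WP_2: (acc + 2*z >= -5 ==> ((acc + 2*z >= -5 ==> ((!(acc + 2*z >= -5)) && (((!(3*a[acc + 2] + acc >= -6)) && 6*vec[-vec[acc] + 3*k + 9] != 5 && 3*a[3] >= 4) ==> a[acc + 1] < 1))) && ((!(acc + 2*z >= -5)) ==> (((!(3*a[acc + 2] + acc >= -6)) && 6*vec[-vec[acc] + 3*k + 9] != 5 && 3*a[3] >= 4) ==> a[acc + 1] < 1)))) && ((!(acc + 2*z >= -5)) ==> (((!(3*a[acc + 2] + acc >= -6)) && 6*vec[-vec[acc] + 3*k + 9] != 5 && 3*a[3] >= 4) ==> a[acc + 1] < 1))
  WP_3: (acc + 2*z >= -5 ==> ((acc + 2*z >= -5 ==> ((acc + 2*z >= -5 ==> ((!(acc + 2*z >= -5)) && (((!(3*a[acc + 2] + acc >= -6)) && 6*vec[-vec[acc] + 3*k + 9] != 5 && 3*a[3] >= 4) ==> a[acc + 1] < 1))) && ((!(acc + 2*z >= -5)) ==> (((!(3*a[acc + 2] + acc >= -6)) && 6*vec[-vec[acc] + 3*k + 9] != 5 && 3*a[3] >= 4) ==> a[acc + 1] < 1)))) && ((!(acc + 2*z >= -5)) ==> (((!(3*a[acc + 2] + acc >= -6)) && 6*vec[-vec[acc] + 3*k + 9] != 5 && 3*a[3] >= 4) ==> a[acc + 1] < 1)))) && ((!(acc + 2*z >= -5)) ==> (((!(3*a[acc + 2] + acc >= -6)) && 6*vec[-vec[acc] + 3*k + 9] != 5 && 3*a[3] >= 4) ==> a[acc + 1] < 1))
  WP_4: (acc + 2*z >= -5 ==> ((acc + 2*z >= -5 ==> ((acc + 2*z >= -5 ==> ((acc + 2*z >= -5 ==> ((!(acc + 2*z >= -5)) && (((!(3*a[acc + 2] + acc >= -6)) && 6*vec[-vec[acc] + 3*k + 9] != 5 && 3*a[3] >= 4) ==> a[acc + 1] < 1))) && ((!(acc + 2*z >= -5)) ==> (((!(3*a[acc + 2] + acc >= -6)) && 6*vec[-vec[acc] + 3*k + 9] != 5 && 3*a[3] >= 4) ==> a[acc + 1] < 1)))) && ((!(acc + 2*z >= -5)) ==> (((!(3*a[acc + 2] + acc >= -6)) && 6*vec[-vec[acc] + 3*k + 9] != 5 && 3*a[3] >= 4) ==> a[acc + 1] < 1)))) && ((!(acc + 2*z >= -5)) ==> (((!(3*a[acc + 2] + acc >= -6)) && 6*vec[-vec[acc] + 3*k + 9] != 5 && 3*a[3] >= 4) ==> a[acc + 1] < 1)))) && ((!(acc + 2*z >= -5)) ==> (((!(3*a[acc + 2] + acc >= -6)) && 6*vec[-vec[acc] + 3*k + 9] != 5 && 3*a[3] >= 4) ==> a[acc + 1] < 1))
So before the loop: (acc + 2*z >= -5 ==> ((acc + 2*z >= -5 ==> ((acc + 2*z >= -5 ==> ((acc + 2*z >= -5 ==> ((!(acc + 2*z >= -5)) && (((!(3*a[acc + 2] + acc >= -6)) && 6*vec[-vec[acc] + 3*k + 9] != 5 && 3*a[3] >= 4) ==> a[acc + 1] < 1))) && ((!(acc + 2*z >= -5)) ==> (((!(3*a[acc + 2] + acc >= -6)) && 6*vec[-vec[acc] + 3*k + 9] != 5 && 3*a[3] >= 4) ==> a[acc + 1] < 1)))) && ((!(acc + 2*z >= -5)) ==> (((!(3*a[acc + 2] + acc >= -6)) && 6*vec[-vec[acc] + 3*k + 9] != 5 && 3*a[3] >= 4) ==> a[acc + 1] < 1)))) && ((!(acc + 2*z >= -5)) ==> (((!(3*a[acc + 2] + acc >= -6)) && 6*vec[-vec[acc] + 3*k + 9] != 5 && 3*a[3] >= 4) ==> a[acc + 1] < 1)))) && ((!(acc + 2*z >= -5)) ==> (((!(3*a[acc + 2] + acc >= -6)) && 6*vec[-vec[acc] + 3*k + 9] != 5 && 3*a[3] >= 4) ==> a[acc + 1] < 1))
Before skip: (acc + 2*z >= -5 ==> ((acc + 2*z >= -5 ==> ((acc + 2*z >= -5 ==> ((acc + 2*z >= -5 ==> ((!(acc + 2*z >= -5)) && (((!(3*a[acc + 2] + acc >= -6)) && 6*vec[-vec[acc] + 3*k + 9] != 5 && 3*a[3] >= 4) ==> a[acc + 1] < 1))) && ((!(acc + 2*z >= -5)) ==> (((!(3*a[acc + 2] + acc >= -6)) && 6*vec[-vec[acc] + 3*k + 9] != 5 && 3*a[3] >= 4) ==> a[acc + 1] < 1)))) && ((!(acc + 2*z >= -5)) ==> (((!(3*a[acc + 2] + acc >= -6)) && 6*vec[-vec[acc] + 3*k + 9] != 5 && 3*a[3] >= 4) ==> a[acc + 1] < 1)))) && ((!(acc + 2*z >= -5)) ==> (((!(3*a[acc + 2] + acc >= -6)) && 6*vec[-vec[acc] + 3*k + 9] != 5 && 3*a[3] >= 4) ==> a[acc + 1] < 1)))) && ((!(acc + 2*z >= -5)) ==> (((!(3*a[acc + 2] + acc >= -6)) && 6*vec[-vec[acc] + 3*k + 9] != 5 && 3*a[3] >= 4) ==> a[acc + 1] < 1))
Answer: WP = (acc + 2*z >= -5 ==> ((acc + 2*z >= -5 ==> ((acc + 2*z >= -5 ==> ((acc + 2*z >= -5 ==> ((!(acc + 2*z >= -5)) && (((!(3*a[acc + 2] + acc >= -6)) && 6*vec[-vec[acc] + 3*k + 9] != 5 && 3*a[3] >= 4) ==> a[acc + 1] < 1))) && ((!(acc + 2*z >= -5)) ==> (((!(3*a[acc + 2] + acc >= -6)) && 6*vec[-vec[acc] + 3*k + 9] != 5 && 3*a[3] >= 4) ==> a[acc + 1] < 1)))) && ((!(acc + 2*z >= -5)) ==> (((!(3*a[acc + 2] + acc >= -6)) && 6*vec[-vec[acc] + 3*k + 9] != 5 && 3*a[3] >= 4) ==> a[acc + 1] < 1)))) && ((!(acc + 2*z >= -5)) ==> (((!(3*a[acc + 2] + acc >= -6)) && 6*vec[-vec[acc] + 3*k + 9] != 5 && 3*a[3] >= 4) ==> a[acc + 1] < 1)))) && ((!(acc + 2*z >= -5)) ==> (((!(3*a[acc + 2] + acc >= -6)) && 6*vec[-vec[acc] + 3*k + 9] != 5 && 3*a[3] >= 4) ==> a[acc + 1] < 1))
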